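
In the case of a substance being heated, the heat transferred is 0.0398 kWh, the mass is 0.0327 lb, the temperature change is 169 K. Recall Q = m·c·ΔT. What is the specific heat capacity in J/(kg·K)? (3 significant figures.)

57200 J/(kg·K)

Solving Q = m·c·ΔT for c: c = Q/(m·ΔT).
Q = 0.0398 kWh = 1.433×10^5 J; m = 0.0327 lb = 0.01483 kg; ΔT = 169 K.
c = 57159 J/(kg·K)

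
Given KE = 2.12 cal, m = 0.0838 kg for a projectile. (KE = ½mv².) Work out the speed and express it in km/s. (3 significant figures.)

Solving KE = ½mv² for v: v = √(2·KE/m).
KE = 2.12 cal = 8.870 J; m = 0.0838 kg.
v = 14.55 m/s
14.55 m/s × (1 km/s / 1000 m/s) = 0.01455 km/s

0.0145 km/s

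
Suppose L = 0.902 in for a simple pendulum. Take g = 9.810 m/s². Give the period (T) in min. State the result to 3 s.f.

Directly: T = 2π√(L/g).
L = 0.902 in = 0.02291 m; g = 9.810 m/s².
T = 0.3036 s
0.3036 s × (1 min / 60.00 s) = 0.005061 min

0.00506 min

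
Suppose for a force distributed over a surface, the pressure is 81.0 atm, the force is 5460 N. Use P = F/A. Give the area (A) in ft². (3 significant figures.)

0.00716 ft²

Solving P = F/A for A: A = F/P.
P = 81.0 atm = 8.207×10^6 Pa; F = 5460 N.
A = 6.653×10^-4 m²
6.653×10^-4 m² × (1 ft² / 0.09290 m²) = 0.007161 ft²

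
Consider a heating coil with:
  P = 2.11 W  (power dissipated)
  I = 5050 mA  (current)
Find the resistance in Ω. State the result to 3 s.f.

0.0827 Ω

Solving P = I²R for R: R = P/I².
P = 2.11 W; I = 5050 mA = 5.050 A.
R = 0.08274 Ω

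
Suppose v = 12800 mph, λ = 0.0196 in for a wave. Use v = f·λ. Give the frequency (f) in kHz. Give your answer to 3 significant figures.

11500 kHz

Rearranging v = f·λ for f: f = v/λ.
v = 12800 mph = 5722 m/s; λ = 0.0196 in = 4.978×10^-4 m.
f = 1.149×10^7 Hz
1.149×10^7 Hz × (1 kHz / 1000 Hz) = 11494 kHz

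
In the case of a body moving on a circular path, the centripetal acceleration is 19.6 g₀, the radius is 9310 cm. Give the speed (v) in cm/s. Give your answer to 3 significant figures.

Solving a = v²/r for v: v = √(a·r).
a = 19.6 g₀ = 192.2 m/s²; r = 9310 cm = 93.10 m.
v = 133.8 m/s
133.8 m/s × (1 cm/s / 0.01000 m/s) = 13377 cm/s

13400 cm/s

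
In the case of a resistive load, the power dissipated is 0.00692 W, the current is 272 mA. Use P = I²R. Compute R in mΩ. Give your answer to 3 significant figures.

93.5 mΩ

Solving P = I²R for R: R = P/I².
P = 0.00692 W; I = 272 mA = 0.2720 A.
R = 0.09353 Ω
0.09353 Ω × (1 mΩ / 0.001000 Ω) = 93.53 mΩ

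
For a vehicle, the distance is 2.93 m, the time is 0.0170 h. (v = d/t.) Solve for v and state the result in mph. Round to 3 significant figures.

v is given directly by: v = d/t.
d = 2.93 m; t = 0.0170 h = 61.20 s.
v = 0.04788 m/s
0.04788 m/s × (1 mph / 0.4470 m/s) = 0.1071 mph

0.107 mph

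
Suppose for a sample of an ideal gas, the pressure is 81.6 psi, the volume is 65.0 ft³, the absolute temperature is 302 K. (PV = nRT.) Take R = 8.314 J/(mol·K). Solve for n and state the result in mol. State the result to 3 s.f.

From the ideal-gas law: n = PV/(RT).
P = 81.6 psi = 5.626×10^5 Pa; V = 65.0 ft³ = 1.841 m³; T = 302 K; R = 8.314 J/(mol·K).
n = 412.4 mol

412 mol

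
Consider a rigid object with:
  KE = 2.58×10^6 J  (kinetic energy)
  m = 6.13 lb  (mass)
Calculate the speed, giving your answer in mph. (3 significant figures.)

Rearranging: v = √(2·KE/m).
KE = 2.58×10^6 J; m = 6.13 lb = 2.781 kg.
v = 1362 m/s
1362 m/s × (1 mph / 0.4470 m/s) = 3047 mph

3050 mph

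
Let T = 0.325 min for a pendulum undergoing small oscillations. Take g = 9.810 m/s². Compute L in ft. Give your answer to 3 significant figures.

Solving T = 2π√(L/g) for L: L = g·(T/2π)².
T = 0.325 min = 19.50 s; g = 9.810 m/s².
L = 94.49 m
94.49 m × (1 ft / 0.3048 m) = 310.0 ft

310 ft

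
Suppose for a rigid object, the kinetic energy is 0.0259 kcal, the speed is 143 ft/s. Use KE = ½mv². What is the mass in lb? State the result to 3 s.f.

0.252 lb

Solving KE = ½mv² for m: m = 2·KE/v².
KE = 0.0259 kcal = 108.4 J; v = 143 ft/s = 43.59 m/s.
m = 0.1141 kg
0.1141 kg × (1 lb / 0.4536 kg) = 0.2515 lb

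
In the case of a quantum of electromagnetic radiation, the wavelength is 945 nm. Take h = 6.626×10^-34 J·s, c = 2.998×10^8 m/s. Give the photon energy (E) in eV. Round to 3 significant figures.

E is given directly by: E = hc/λ.
λ = 945 nm = 9.450×10^-7 m; h = 6.626×10^-34 J·s; c = 2.998×10^8 m/s.
E = 2.102×10^-19 J
2.102×10^-19 J × (1 eV / 1.602×10^-19 J) = 1.312 eV

1.31 eV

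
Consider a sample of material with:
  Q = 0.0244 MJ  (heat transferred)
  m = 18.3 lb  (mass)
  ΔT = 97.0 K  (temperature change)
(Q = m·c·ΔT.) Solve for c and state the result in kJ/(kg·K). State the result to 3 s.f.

Rearranging Q = m·c·ΔT for c: c = Q/(m·ΔT).
Q = 0.0244 MJ = 24400 J; m = 18.3 lb = 8.301 kg; ΔT = 97.0 K.
c = 30.30 J/(kg·K)
30.30 J/(kg·K) × (1 kJ/(kg·K) / 1000 J/(kg·K)) = 0.03030 kJ/(kg·K)

0.0303 kJ/(kg·K)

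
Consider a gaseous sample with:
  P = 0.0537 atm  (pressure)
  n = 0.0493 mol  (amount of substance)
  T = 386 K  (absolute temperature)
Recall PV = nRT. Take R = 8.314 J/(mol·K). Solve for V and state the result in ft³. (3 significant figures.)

1.03 ft³

From the ideal-gas law: V = nRT/P.
P = 0.0537 atm = 5441 Pa; n = 0.0493 mol; T = 386 K; R = 8.314 J/(mol·K).
V = 0.02908 m³
0.02908 m³ × (1 ft³ / 0.02832 m³) = 1.027 ft³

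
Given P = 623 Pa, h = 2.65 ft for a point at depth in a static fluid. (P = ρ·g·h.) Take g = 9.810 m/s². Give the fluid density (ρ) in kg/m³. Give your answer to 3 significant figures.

Rearranging: ρ = P/(g·h).
P = 623 Pa; h = 2.65 ft = 0.8077 m; g = 9.810 m/s².
ρ = 78.62 kg/m³

78.6 kg/m³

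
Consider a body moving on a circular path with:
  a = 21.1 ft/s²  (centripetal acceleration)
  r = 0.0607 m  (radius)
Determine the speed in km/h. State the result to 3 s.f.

Rearranging a = v²/r for v: v = √(a·r).
a = 21.1 ft/s² = 6.431 m/s²; r = 0.0607 m.
v = 0.6248 m/s
0.6248 m/s × (1 km/h / 0.2778 m/s) = 2.249 km/h

2.25 km/h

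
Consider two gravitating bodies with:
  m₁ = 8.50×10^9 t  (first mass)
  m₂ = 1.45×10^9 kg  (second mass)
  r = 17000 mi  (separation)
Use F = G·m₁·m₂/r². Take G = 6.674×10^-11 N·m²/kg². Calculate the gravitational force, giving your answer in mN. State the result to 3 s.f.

From Newton's law of gravitation: F = Gm₁m₂/r².
m₁ = 8.50×10^9 t = 8.500×10^12 kg; m₂ = 1.45×10^9 kg; r = 17000 mi = 2.736×10^7 m; G = 6.674×10^-11 N·m²/kg².
F = 0.001099 N
0.001099 N × (1 mN / 0.001000 N) = 1.099 mN

1.10 mN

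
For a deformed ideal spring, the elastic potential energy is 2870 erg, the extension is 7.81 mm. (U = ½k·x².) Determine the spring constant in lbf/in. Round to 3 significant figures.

0.0537 lbf/in

Rearranging U = ½k·x² for k: k = 2U/x².
U = 2870 erg = 2.870×10^-4 J; x = 7.81 mm = 0.007810 m.
k = 9.410 N/m
9.410 N/m × (1 lbf/in / 175.1 N/m) = 0.05373 lbf/in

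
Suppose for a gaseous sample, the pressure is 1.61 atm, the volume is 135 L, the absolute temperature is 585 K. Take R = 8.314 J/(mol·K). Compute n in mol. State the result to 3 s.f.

Rearranging: n = PV/(RT).
P = 1.61 atm = 1.631×10^5 Pa; V = 135 L = 0.1350 m³; T = 585 K; R = 8.314 J/(mol·K).
n = 4.528 mol

4.53 mol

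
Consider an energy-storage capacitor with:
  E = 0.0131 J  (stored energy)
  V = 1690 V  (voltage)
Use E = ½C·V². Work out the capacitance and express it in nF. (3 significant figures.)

9.17 nF

Rearranging E = ½C·V² for C: C = 2E/V².
E = 0.0131 J; V = 1690 V.
C = 9.173×10^-9 F
9.173×10^-9 F × (1 nF / 1.000×10^-9 F) = 9.173 nF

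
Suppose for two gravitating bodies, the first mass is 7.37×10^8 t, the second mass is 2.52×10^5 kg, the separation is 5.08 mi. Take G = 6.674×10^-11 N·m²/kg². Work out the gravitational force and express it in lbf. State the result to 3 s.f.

0.0417 lbf

F is given directly by: F = Gm₁m₂/r².
m₁ = 7.37×10^8 t = 7.370×10^11 kg; m₂ = 2.52×10^5 kg; r = 5.08 mi = 8175 m; G = 6.674×10^-11 N·m²/kg².
F = 0.1855 N  (the unit combination reduces to kg·m/s² = N)
0.1855 N × (1 lbf / 4.448 N) = 0.04169 lbf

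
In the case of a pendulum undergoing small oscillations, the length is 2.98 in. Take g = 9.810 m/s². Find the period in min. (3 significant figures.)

0.00920 min

Directly: T = 2π√(L/g).
L = 2.98 in = 0.07569 m; g = 9.810 m/s².
T = 0.5519 s
0.5519 s × (1 min / 60.00 s) = 0.009199 min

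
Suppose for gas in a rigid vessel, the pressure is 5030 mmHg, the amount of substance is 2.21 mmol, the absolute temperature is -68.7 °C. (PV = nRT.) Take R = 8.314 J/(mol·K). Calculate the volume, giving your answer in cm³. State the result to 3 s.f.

5.60 cm³

Rearranging: V = nRT/P.
P = 5030 mmHg = 6.706×10^5 Pa; n = 2.21 mmol = 0.002210 mol; T = -68.7 °C = 204.4 K; R = 8.314 J/(mol·K).
V = 5.602×10^-6 m³
5.602×10^-6 m³ × (1 cm³ / 1.000×10^-6 m³) = 5.602 cm³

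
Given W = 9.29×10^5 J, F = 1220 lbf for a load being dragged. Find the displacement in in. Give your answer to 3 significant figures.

6740 in

Rearranging W = F·d for d: d = W/F.
W = 9.29×10^5 J; F = 1220 lbf = 5427 N.
d = 171.2 m
171.2 m × (1 in / 0.02540 m) = 6740 in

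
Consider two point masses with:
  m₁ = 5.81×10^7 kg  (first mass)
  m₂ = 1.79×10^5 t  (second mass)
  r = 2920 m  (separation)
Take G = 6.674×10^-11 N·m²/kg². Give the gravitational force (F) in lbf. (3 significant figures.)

0.0183 lbf

From Newton's law of gravitation: F = Gm₁m₂/r².
m₁ = 5.81×10^7 kg; m₂ = 1.79×10^5 t = 1.790×10^8 kg; r = 2920 m; G = 6.674×10^-11 N·m²/kg².
F = 0.08140 N
0.08140 N × (1 lbf / 4.448 N) = 0.01830 lbf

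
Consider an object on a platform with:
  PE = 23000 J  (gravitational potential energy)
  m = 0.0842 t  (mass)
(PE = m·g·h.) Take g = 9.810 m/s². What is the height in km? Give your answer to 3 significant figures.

Rearranging PE = m·g·h for h: h = PE/(m·g).
PE = 23000 J; m = 0.0842 t = 84.20 kg; g = 9.810 m/s².
h = 27.84 m
27.84 m × (1 km / 1000 m) = 0.02784 km

0.0278 km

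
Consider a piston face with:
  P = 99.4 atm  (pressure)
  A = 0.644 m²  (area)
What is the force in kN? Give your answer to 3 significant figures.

6490 kN

Rearranging P = F/A for F: F = P·A.
P = 99.4 atm = 1.007×10^7 Pa; A = 0.644 m².
F = 6.486×10^6 N  (the unit combination reduces to kg·m/s² = N)
6.486×10^6 N × (1 kN / 1000 N) = 6486 kN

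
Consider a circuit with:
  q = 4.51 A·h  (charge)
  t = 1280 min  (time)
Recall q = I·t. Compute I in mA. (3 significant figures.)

Rearranging q = I·t for I: I = q/t.
q = 4.51 A·h = 16236 C; t = 1280 min = 76800 s.
I = 0.2114 A
0.2114 A × (1 mA / 0.001000 A) = 211.4 mA

211 mA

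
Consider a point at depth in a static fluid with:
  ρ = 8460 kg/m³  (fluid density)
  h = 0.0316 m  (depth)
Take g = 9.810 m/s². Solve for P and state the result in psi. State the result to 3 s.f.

P is given directly by: P = ρgh.
ρ = 8460 kg/m³; h = 0.0316 m; g = 9.810 m/s².
P = 2623 Pa
2623 Pa × (1 psi / 6895 Pa) = 0.3804 psi

0.380 psi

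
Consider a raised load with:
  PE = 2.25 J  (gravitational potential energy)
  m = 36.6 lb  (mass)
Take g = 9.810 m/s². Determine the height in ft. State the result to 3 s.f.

0.0453 ft

Rearranging: h = PE/(m·g).
PE = 2.25 J; m = 36.6 lb = 16.60 kg; g = 9.810 m/s².
h = 0.01382 m
0.01382 m × (1 ft / 0.3048 m) = 0.04533 ft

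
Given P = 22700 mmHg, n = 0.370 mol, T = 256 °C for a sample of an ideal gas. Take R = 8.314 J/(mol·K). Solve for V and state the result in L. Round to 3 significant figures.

0.538 L

Rearranging PV = nRT for V: V = nRT/P.
P = 22700 mmHg = 3.026×10^6 Pa; n = 0.370 mol; T = 256 °C = 529.1 K; R = 8.314 J/(mol·K).
V = 5.379×10^-4 m³
5.379×10^-4 m³ × (1 L / 0.001000 m³) = 0.5379 L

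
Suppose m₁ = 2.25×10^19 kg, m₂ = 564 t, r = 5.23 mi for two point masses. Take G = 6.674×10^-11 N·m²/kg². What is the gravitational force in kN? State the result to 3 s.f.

Directly: F = Gm₁m₂/r².
m₁ = 2.25×10^19 kg; m₂ = 564 t = 5.640×10^5 kg; r = 5.23 mi = 8417 m; G = 6.674×10^-11 N·m²/kg².
F = 1.195×10^7 N
1.195×10^7 N × (1 kN / 1000 N) = 11955 kN

12000 kN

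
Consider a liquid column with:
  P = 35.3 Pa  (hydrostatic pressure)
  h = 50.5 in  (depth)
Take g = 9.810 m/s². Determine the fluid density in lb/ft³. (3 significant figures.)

Rearranging: ρ = P/(g·h).
P = 35.3 Pa; h = 50.5 in = 1.283 m; g = 9.810 m/s².
ρ = 2.805 kg/m³
2.805 kg/m³ × (1 lb/ft³ / 16.02 kg/m³) = 0.1751 lb/ft³

0.175 lb/ft³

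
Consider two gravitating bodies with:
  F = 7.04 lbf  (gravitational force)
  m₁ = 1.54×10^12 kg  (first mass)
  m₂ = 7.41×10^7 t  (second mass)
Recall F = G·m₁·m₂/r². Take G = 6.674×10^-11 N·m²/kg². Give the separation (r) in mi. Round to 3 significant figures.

306 mi

Rearranging F = G·m₁·m₂/r² for r: r = √(G·m₁m₂/F).
F = 7.04 lbf = 31.32 N; m₁ = 1.54×10^12 kg; m₂ = 7.41×10^7 t = 7.410×10^10 kg; G = 6.674×10^-11 N·m²/kg².
r = 4.932×10^5 m
4.932×10^5 m × (1 mi / 1609 m) = 306.4 mi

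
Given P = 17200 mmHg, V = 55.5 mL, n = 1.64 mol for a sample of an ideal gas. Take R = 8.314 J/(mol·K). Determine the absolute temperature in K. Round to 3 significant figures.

9.33 K

Solving PV = nRT for T: T = PV/(nR).
P = 17200 mmHg = 2.293×10^6 Pa; V = 55.5 mL = 5.550×10^-5 m³; n = 1.64 mol; R = 8.314 J/(mol·K).
T = 9.334 K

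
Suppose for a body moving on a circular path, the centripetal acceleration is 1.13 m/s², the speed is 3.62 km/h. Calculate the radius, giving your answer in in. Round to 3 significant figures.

35.2 in

Rearranging: r = v²/a.
a = 1.13 m/s²; v = 3.62 km/h = 1.006 m/s.
r = 0.8948 m
0.8948 m × (1 in / 0.02540 m) = 35.23 in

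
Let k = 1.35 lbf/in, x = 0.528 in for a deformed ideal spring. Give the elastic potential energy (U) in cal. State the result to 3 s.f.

U is given directly by: U = ½kx².
k = 1.35 lbf/in = 236.4 N/m; x = 0.528 in = 0.01341 m.
U = 0.02126 J
0.02126 J × (1 cal / 4.184 J) = 0.005082 cal

0.00508 cal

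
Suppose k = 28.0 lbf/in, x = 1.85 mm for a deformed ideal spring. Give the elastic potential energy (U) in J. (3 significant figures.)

Directly: U = ½kx².
k = 28.0 lbf/in = 4904 N/m; x = 1.85 mm = 0.001850 m.
U = 0.008391 J

0.00839 J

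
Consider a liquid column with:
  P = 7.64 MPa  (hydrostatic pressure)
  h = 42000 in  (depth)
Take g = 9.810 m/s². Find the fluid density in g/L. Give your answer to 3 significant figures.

Solving P = ρ·g·h for ρ: ρ = P/(g·h).
P = 7.64 MPa = 7.640×10^6 Pa; h = 42000 in = 1067 m; g = 9.810 m/s².
ρ = 730.0 kg/m³
Since 1 g/L = 1 kg/m³, 730.0 g/L.

730 g/L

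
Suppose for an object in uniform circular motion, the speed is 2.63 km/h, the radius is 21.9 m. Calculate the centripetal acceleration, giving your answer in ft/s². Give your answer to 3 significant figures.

Directly: a = v²/r.
v = 2.63 km/h = 0.7306 m/s; r = 21.9 m.
a = 0.02437 m/s²
0.02437 m/s² × (1 ft/s² / 0.3048 m/s²) = 0.07996 ft/s²

0.0800 ft/s²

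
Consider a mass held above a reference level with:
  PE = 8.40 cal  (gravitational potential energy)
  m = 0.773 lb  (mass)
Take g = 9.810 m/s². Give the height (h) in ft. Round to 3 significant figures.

33.5 ft

Rearranging: h = PE/(m·g).
PE = 8.40 cal = 35.15 J; m = 0.773 lb = 0.3506 kg; g = 9.810 m/s².
h = 10.22 m
10.22 m × (1 ft / 0.3048 m) = 33.52 ft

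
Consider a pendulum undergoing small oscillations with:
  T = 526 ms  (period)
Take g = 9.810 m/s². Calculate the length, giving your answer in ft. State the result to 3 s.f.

Rearranging: L = g·(T/2π)².
T = 526 ms = 0.5260 s; g = 9.810 m/s².
L = 0.06875 m
0.06875 m × (1 ft / 0.3048 m) = 0.2256 ft

0.226 ft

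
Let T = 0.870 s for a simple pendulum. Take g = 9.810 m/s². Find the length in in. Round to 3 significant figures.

Rearranging T = 2π√(L/g) for L: L = g·(T/2π)².
T = 0.870 s; g = 9.810 m/s².
L = 0.1881 m
0.1881 m × (1 in / 0.02540 m) = 7.405 in

7.40 in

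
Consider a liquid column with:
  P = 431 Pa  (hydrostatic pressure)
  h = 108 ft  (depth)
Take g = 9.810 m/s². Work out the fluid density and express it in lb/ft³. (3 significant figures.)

0.0833 lb/ft³

Rearranging: ρ = P/(g·h).
P = 431 Pa; h = 108 ft = 32.92 m; g = 9.810 m/s².
ρ = 1.335 kg/m³
1.335 kg/m³ × (1 lb/ft³ / 16.02 kg/m³) = 0.08332 lb/ft³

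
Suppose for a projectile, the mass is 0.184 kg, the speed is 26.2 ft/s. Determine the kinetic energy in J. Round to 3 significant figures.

KE is given directly by: KE = ½mv².
m = 0.184 kg; v = 26.2 ft/s = 7.986 m/s.
KE = 5.867 J

5.87 J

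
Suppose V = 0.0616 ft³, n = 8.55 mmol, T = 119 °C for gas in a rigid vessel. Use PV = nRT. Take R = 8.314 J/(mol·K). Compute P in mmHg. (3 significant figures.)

120 mmHg

Directly: P = nRT/V.
V = 0.0616 ft³ = 0.001744 m³; n = 8.55 mmol = 0.008550 mol; T = 119 °C = 392.1 K; R = 8.314 J/(mol·K).
P = 15981 Pa  (the unit combination reduces to kg/(m·s²) = Pa)
15981 Pa × (1 mmHg / 133.3 Pa) = 119.9 mmHg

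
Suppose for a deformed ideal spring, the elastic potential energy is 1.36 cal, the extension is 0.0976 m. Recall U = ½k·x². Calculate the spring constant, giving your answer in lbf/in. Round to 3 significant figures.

Rearranging: k = 2U/x².
U = 1.36 cal = 5.690 J; x = 0.0976 m.
k = 1195 N/m
1195 N/m × (1 lbf/in / 175.1 N/m) = 6.822 lbf/in

6.82 lbf/in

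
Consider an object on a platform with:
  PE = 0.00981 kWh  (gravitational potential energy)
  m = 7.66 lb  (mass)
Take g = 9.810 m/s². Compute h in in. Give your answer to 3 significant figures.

Rearranging: h = PE/(m·g).
PE = 0.00981 kWh = 35316 J; m = 7.66 lb = 3.475 kg; g = 9.810 m/s².
h = 1036 m
1036 m × (1 in / 0.02540 m) = 40792 in

40800 in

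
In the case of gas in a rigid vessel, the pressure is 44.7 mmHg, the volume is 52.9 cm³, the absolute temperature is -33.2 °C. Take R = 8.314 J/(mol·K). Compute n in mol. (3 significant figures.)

1.58×10^-4 mol

Rearranging PV = nRT for n: n = PV/(RT).
P = 44.7 mmHg = 5959 Pa; V = 52.9 cm³ = 5.290×10^-5 m³; T = -33.2 °C = 239.9 K; R = 8.314 J/(mol·K).
n = 1.580×10^-4 mol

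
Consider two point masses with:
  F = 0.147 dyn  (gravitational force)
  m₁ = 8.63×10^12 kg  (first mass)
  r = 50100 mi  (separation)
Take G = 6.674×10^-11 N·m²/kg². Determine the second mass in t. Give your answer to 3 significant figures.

16600 t

Solving F = G·m₁·m₂/r² for m₂: m₂ = F·r²/(G·m₁).
F = 0.147 dyn = 1.470×10^-6 N; m₁ = 8.63×10^12 kg; r = 50100 mi = 8.063×10^7 m; G = 6.674×10^-11 N·m²/kg².
m₂ = 1.659×10^7 kg
1.659×10^7 kg × (1 t / 1000 kg) = 16592 t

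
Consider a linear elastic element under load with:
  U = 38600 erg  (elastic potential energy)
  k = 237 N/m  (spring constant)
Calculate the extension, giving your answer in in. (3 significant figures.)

0.225 in

Rearranging U = ½k·x² for x: x = √(2U/k).
U = 38600 erg = 0.003860 J; k = 237 N/m.
x = 0.005707 m
0.005707 m × (1 in / 0.02540 m) = 0.2247 in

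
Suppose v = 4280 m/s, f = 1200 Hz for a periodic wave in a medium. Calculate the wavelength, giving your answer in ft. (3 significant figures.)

11.7 ft

Rearranging: λ = v/f.
v = 4280 m/s; f = 1200 Hz.
λ = 3.567 m
3.567 m × (1 ft / 0.3048 m) = 11.70 ft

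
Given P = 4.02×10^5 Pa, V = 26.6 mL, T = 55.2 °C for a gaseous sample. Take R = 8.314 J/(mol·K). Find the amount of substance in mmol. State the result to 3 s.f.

Rearranging: n = PV/(RT).
P = 4.02×10^5 Pa; V = 26.6 mL = 2.660×10^-5 m³; T = 55.2 °C = 328.3 K; R = 8.314 J/(mol·K).
n = 0.003917 mol
0.003917 mol × (1 mmol / 0.001000 mol) = 3.917 mmol

3.92 mmol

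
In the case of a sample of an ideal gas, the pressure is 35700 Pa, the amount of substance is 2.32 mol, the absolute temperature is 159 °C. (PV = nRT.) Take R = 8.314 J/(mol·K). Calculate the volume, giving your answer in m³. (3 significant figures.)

0.233 m³

From the ideal-gas law: V = nRT/P.
P = 35700 Pa; n = 2.32 mol; T = 159 °C = 432.1 K; R = 8.314 J/(mol·K).
V = 0.2335 m³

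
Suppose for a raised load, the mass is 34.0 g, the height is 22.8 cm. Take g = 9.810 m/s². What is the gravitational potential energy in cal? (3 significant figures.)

PE is given directly by: PE = mgh.
m = 34.0 g = 0.03400 kg; h = 22.8 cm = 0.2280 m; g = 9.810 m/s².
PE = 0.07605 J  (the unit combination reduces to kg·m²/s² = J)
0.07605 J × (1 cal / 4.184 J) = 0.01818 cal

0.0182 cal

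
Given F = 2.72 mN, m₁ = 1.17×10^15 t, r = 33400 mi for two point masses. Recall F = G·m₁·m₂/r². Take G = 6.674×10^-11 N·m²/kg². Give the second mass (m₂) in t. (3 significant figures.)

Rearranging: m₂ = F·r²/(G·m₁).
F = 2.72 mN = 0.002720 N; m₁ = 1.17×10^15 t = 1.170×10^18 kg; r = 33400 mi = 5.375×10^7 m; G = 6.674×10^-11 N·m²/kg².
m₂ = 1.006×10^5 kg
1.006×10^5 kg × (1 t / 1000 kg) = 100.6 t

101 t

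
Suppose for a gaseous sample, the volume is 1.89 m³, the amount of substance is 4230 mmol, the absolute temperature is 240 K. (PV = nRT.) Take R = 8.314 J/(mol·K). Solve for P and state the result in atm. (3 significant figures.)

0.0441 atm

P is given directly by: P = nRT/V.
V = 1.89 m³; n = 4230 mmol = 4.230 mol; T = 240 K; R = 8.314 J/(mol·K).
P = 4466 Pa  (the unit combination reduces to kg/(m·s²) = Pa)
4466 Pa × (1 atm / 1.013×10^5 Pa) = 0.04407 atm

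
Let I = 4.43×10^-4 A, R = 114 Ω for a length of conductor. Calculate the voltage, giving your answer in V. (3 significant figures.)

V is given directly by: V = IR.
I = 4.43×10^-4 A; R = 114 Ω.
V = 0.05050 V

0.0505 V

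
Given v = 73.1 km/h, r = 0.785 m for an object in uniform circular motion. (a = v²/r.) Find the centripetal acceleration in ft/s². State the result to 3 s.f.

1720 ft/s²

a is given directly by: a = v²/r.
v = 73.1 km/h = 20.31 m/s; r = 0.785 m.
a = 525.2 m/s²
525.2 m/s² × (1 ft/s² / 0.3048 m/s²) = 1723 ft/s²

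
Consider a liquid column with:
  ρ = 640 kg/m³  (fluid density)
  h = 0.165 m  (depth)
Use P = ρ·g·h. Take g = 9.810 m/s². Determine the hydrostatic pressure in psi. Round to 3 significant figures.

P is given directly by: P = ρgh.
ρ = 640 kg/m³; h = 0.165 m; g = 9.810 m/s².
P = 1036 Pa  (the unit combination reduces to kg/(m·s²) = Pa)
1036 Pa × (1 psi / 6895 Pa) = 0.1502 psi

0.150 psi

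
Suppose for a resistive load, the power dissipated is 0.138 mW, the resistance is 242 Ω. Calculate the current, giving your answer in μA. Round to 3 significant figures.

Solving P = I²R for I: I = √(P/R).
P = 0.138 mW = 1.380×10^-4 W; R = 242 Ω.
I = 7.551×10^-4 A
7.551×10^-4 A × (1 μA / 1.000×10^-6 A) = 755.1 μA

755 μA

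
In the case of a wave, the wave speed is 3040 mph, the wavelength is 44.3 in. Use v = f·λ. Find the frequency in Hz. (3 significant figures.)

Rearranging v = f·λ for f: f = v/λ.
v = 3040 mph = 1359 m/s; λ = 44.3 in = 1.125 m.
f = 1208 Hz

1210 Hz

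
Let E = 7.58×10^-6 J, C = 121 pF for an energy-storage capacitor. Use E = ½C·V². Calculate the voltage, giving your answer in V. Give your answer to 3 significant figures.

354 V

Rearranging E = ½C·V² for V: V = √(2E/C).
E = 7.58×10^-6 J; C = 121 pF = 1.210×10^-10 F.
V = 354.0 V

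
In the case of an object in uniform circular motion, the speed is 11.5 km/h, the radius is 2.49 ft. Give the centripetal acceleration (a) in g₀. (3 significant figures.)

Directly: a = v²/r.
v = 11.5 km/h = 3.194 m/s; r = 2.49 ft = 0.7590 m.
a = 13.45 m/s²
13.45 m/s² × (1 g₀ / 9.807 m/s²) = 1.371 g₀

1.37 g₀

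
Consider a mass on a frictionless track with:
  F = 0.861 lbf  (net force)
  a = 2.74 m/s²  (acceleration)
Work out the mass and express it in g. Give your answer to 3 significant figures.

1400 g

Solving F = m·a for m: m = F/a.
F = 0.861 lbf = 3.830 N; a = 2.74 m/s².
m = 1.398 kg
1.398 kg × (1 g / 0.001000 kg) = 1398 g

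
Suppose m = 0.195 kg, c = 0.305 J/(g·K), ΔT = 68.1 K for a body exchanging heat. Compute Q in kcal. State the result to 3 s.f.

Q is given directly by: Q = mcΔT.
m = 0.195 kg; c = 0.305 J/(g·K) = 305.0 J/(kg·K); ΔT = 68.1 K.
Q = 4050 J
4050 J × (1 kcal / 4184 J) = 0.9680 kcal

0.968 kcal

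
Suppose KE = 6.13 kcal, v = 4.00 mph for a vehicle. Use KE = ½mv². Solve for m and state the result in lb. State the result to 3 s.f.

35400 lb

Rearranging: m = 2·KE/v².
KE = 6.13 kcal = 25648 J; v = 4.00 mph = 1.788 m/s.
m = 16042 kg
16042 kg × (1 lb / 0.4536 kg) = 35367 lb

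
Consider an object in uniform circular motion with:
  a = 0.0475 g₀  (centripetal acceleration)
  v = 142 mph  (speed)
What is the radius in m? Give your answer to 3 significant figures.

8650 m

Rearranging a = v²/r for r: r = v²/a.
a = 0.0475 g₀ = 0.4658 m/s²; v = 142 mph = 63.48 m/s.
r = 8651 m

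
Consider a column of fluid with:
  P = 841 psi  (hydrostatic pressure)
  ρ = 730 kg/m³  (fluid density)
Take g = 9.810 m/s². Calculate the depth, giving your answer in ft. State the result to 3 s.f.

Rearranging P = ρ·g·h for h: h = P/(ρ·g).
P = 841 psi = 5.798×10^6 Pa; ρ = 730 kg/m³; g = 9.810 m/s².
h = 809.7 m
809.7 m × (1 ft / 0.3048 m) = 2656 ft

2660 ft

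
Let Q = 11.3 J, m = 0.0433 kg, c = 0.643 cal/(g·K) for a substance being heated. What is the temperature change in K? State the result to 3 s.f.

0.0970 K

Solving Q = m·c·ΔT for ΔT: ΔT = Q/(m·c).
Q = 11.3 J; m = 0.0433 kg; c = 0.643 cal/(g·K) = 2690 J/(kg·K).
ΔT = 0.09700 K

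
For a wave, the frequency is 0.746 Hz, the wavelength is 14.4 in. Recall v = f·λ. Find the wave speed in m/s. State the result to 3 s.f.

v is given directly by: v = fλ.
f = 0.746 Hz; λ = 14.4 in = 0.3658 m.
v = 0.2729 m/s

0.273 m/s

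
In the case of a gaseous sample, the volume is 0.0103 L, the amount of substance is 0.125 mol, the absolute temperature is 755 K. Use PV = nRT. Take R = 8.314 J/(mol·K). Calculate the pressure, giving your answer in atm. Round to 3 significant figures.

P is given directly by: P = nRT/V.
V = 0.0103 L = 1.030×10^-5 m³; n = 0.125 mol; T = 755 K; R = 8.314 J/(mol·K).
P = 7.618×10^7 Pa
7.618×10^7 Pa × (1 atm / 1.013×10^5 Pa) = 751.8 atm

752 atm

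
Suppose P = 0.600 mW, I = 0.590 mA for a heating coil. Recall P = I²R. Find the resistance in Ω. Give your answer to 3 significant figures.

Rearranging: R = P/I².
P = 0.600 mW = 6.000×10^-4 W; I = 0.590 mA = 5.900×10^-4 A.
R = 1724 Ω

1720 Ω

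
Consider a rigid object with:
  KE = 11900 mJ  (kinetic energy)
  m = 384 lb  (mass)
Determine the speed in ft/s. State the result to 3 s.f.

1.21 ft/s

Solving KE = ½mv² for v: v = √(2·KE/m).
KE = 11900 mJ = 11.90 J; m = 384 lb = 174.2 kg.
v = 0.3696 m/s
0.3696 m/s × (1 ft/s / 0.3048 m/s) = 1.213 ft/s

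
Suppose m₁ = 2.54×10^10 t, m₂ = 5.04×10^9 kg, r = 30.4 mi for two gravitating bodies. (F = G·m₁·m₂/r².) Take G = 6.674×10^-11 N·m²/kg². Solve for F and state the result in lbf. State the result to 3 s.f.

From Newton's law of gravitation: F = Gm₁m₂/r².
m₁ = 2.54×10^10 t = 2.540×10^13 kg; m₂ = 5.04×10^9 kg; r = 30.4 mi = 48924 m; G = 6.674×10^-11 N·m²/kg².
F = 3569 N
3569 N × (1 lbf / 4.448 N) = 802.5 lbf

802 lbf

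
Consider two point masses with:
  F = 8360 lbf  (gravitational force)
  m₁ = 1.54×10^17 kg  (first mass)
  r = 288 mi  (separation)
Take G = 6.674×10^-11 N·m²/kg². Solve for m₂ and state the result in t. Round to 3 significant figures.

Rearranging F = G·m₁·m₂/r² for m₂: m₂ = F·r²/(G·m₁).
F = 8360 lbf = 37187 N; m₁ = 1.54×10^17 kg; r = 288 mi = 4.635×10^5 m; G = 6.674×10^-11 N·m²/kg².
m₂ = 7.773×10^8 kg
7.773×10^8 kg × (1 t / 1000 kg) = 7.773×10^5 t

7.77×10^5 t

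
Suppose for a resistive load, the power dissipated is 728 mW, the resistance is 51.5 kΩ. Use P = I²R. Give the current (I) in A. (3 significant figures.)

0.00376 A

Solving P = I²R for I: I = √(P/R).
P = 728 mW = 0.7280 W; R = 51.5 kΩ = 51500 Ω.
I = 0.003760 A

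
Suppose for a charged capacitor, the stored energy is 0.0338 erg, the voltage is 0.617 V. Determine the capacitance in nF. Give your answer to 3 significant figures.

Rearranging E = ½C·V² for C: C = 2E/V².
E = 0.0338 erg = 3.380×10^-9 J; V = 0.617 V.
C = 1.776×10^-8 F
1.776×10^-8 F × (1 nF / 1.000×10^-9 F) = 17.76 nF

17.8 nF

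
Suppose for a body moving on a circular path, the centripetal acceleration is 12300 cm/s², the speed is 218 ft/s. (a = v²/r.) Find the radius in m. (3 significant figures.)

Solving a = v²/r for r: r = v²/a.
a = 12300 cm/s² = 123.0 m/s²; v = 218 ft/s = 66.45 m/s.
r = 35.90 m

35.9 m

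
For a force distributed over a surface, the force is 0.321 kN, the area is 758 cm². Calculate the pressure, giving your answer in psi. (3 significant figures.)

P is given directly by: P = F/A.
F = 0.321 kN = 321.0 N; A = 758 cm² = 0.07580 m².
P = 4235 Pa
4235 Pa × (1 psi / 6895 Pa) = 0.6142 psi

0.614 psi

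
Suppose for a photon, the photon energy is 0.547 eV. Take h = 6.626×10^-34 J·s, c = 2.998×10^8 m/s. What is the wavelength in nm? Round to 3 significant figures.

Rearranging: λ = hc/E.
E = 0.547 eV = 8.764×10^-20 J; h = 6.626×10^-34 J·s; c = 2.998×10^8 m/s.
λ = 2.267×10^-6 m
2.267×10^-6 m × (1 nm / 1.000×10^-9 m) = 2267 nm

2270 nm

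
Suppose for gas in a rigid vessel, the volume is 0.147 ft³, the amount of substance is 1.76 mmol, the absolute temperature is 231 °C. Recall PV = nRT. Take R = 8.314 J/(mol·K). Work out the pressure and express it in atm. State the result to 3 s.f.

Directly: P = nRT/V.
V = 0.147 ft³ = 0.004163 m³; n = 1.76 mmol = 0.001760 mol; T = 231 °C = 504.1 K; R = 8.314 J/(mol·K).
P = 1772 Pa
1772 Pa × (1 atm / 1.013×10^5 Pa) = 0.01749 atm

0.0175 atm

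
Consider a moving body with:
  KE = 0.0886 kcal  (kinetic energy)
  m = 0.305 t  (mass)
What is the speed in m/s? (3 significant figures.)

1.56 m/s

Rearranging: v = √(2·KE/m).
KE = 0.0886 kcal = 370.7 J; m = 0.305 t = 305.0 kg.
v = 1.559 m/s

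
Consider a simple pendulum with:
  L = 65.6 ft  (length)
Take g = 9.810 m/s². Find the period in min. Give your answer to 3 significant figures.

0.150 min

T is given directly by: T = 2π√(L/g).
L = 65.6 ft = 19.99 m; g = 9.810 m/s².
T = 8.970 s
8.970 s × (1 min / 60.00 s) = 0.1495 min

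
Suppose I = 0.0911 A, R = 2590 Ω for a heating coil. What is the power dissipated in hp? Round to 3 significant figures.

P is given directly by: P = I²R.
I = 0.0911 A; R = 2590 Ω.
P = 21.49 W
21.49 W × (1 hp / 745.7 W) = 0.02883 hp

0.0288 hp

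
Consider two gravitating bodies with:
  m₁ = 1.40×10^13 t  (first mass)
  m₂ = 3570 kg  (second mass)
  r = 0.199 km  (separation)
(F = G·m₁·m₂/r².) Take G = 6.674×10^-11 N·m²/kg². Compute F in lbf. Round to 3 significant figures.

18900 lbf

Directly: F = Gm₁m₂/r².
m₁ = 1.40×10^13 t = 1.400×10^16 kg; m₂ = 3570 kg; r = 0.199 km = 199.0 m; G = 6.674×10^-11 N·m²/kg².
F = 84232 N
84232 N × (1 lbf / 4.448 N) = 18936 lbf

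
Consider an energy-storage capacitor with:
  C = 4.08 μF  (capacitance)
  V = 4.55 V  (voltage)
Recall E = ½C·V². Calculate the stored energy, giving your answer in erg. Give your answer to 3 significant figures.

422 erg

E is given directly by: E = ½CV².
C = 4.08 μF = 4.080×10^-6 F; V = 4.55 V.
E = 4.223×10^-5 J
4.223×10^-5 J × (1 erg / 1.000×10^-7 J) = 422.3 erg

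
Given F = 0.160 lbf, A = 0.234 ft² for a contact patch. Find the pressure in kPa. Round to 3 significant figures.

0.0327 kPa

P is given directly by: P = F/A.
F = 0.160 lbf = 0.7117 N; A = 0.234 ft² = 0.02174 m².
P = 32.74 Pa  (the unit combination reduces to kg/(m·s²) = Pa)
32.74 Pa × (1 kPa / 1000 Pa) = 0.03274 kPa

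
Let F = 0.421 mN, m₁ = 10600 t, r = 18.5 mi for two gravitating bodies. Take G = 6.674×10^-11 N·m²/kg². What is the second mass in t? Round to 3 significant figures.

5.28×10^5 t

From Newton's law of gravitation: m₂ = F·r²/(G·m₁).
F = 0.421 mN = 4.210×10^-4 N; m₁ = 10600 t = 1.060×10^7 kg; r = 18.5 mi = 29773 m; G = 6.674×10^-11 N·m²/kg².
m₂ = 5.275×10^8 kg
5.275×10^8 kg × (1 t / 1000 kg) = 5.275×10^5 t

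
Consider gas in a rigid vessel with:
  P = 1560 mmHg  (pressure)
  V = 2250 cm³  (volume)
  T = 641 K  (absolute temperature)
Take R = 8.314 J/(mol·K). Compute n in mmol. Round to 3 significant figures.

87.8 mmol

Rearranging PV = nRT for n: n = PV/(RT).
P = 1560 mmHg = 2.080×10^5 Pa; V = 2250 cm³ = 0.002250 m³; T = 641 K; R = 8.314 J/(mol·K).
n = 0.08781 mol
0.08781 mol × (1 mmol / 0.001000 mol) = 87.81 mmol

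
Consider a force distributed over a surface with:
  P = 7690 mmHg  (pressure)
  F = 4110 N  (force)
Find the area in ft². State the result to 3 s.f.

Solving P = F/A for A: A = F/P.
P = 7690 mmHg = 1.025×10^6 Pa; F = 4110 N.
A = 0.004009 m²
0.004009 m² × (1 ft² / 0.09290 m²) = 0.04315 ft²

0.0432 ft²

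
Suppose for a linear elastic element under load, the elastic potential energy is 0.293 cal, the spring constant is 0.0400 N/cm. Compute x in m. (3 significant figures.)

Rearranging U = ½k·x² for x: x = √(2U/k).
U = 0.293 cal = 1.226 J; k = 0.0400 N/cm = 4.000 N/m.
x = 0.7829 m

0.783 m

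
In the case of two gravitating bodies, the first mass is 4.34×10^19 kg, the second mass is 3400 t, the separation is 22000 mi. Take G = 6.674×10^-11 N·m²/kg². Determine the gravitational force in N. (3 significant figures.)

From Newton's law of gravitation: F = Gm₁m₂/r².
m₁ = 4.34×10^19 kg; m₂ = 3400 t = 3.400×10^6 kg; r = 22000 mi = 3.541×10^7 m; G = 6.674×10^-11 N·m²/kg².
F = 7.856 N

7.86 N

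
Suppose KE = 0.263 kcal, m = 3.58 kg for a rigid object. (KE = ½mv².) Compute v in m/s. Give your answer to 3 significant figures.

Solving KE = ½mv² for v: v = √(2·KE/m).
KE = 0.263 kcal = 1100 J; m = 3.58 kg.
v = 24.79 m/s

24.8 m/s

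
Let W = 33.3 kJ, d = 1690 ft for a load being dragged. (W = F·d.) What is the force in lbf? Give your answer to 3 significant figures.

14.5 lbf

Solving W = F·d for F: F = W/d.
W = 33.3 kJ = 33300 J; d = 1690 ft = 515.1 m.
F = 64.65 N
64.65 N × (1 lbf / 4.448 N) = 14.53 lbf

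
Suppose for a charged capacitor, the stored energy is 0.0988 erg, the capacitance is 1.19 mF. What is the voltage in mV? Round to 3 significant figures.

Solving E = ½C·V² for V: V = √(2E/C).
E = 0.0988 erg = 9.880×10^-9 J; C = 1.19 mF = 0.001190 F.
V = 0.004075 V
0.004075 V × (1 mV / 0.001000 V) = 4.075 mV

4.07 mV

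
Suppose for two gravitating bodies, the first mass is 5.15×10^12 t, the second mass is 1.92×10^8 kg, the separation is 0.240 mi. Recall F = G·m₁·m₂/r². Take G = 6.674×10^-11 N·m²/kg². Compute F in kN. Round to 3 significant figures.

Directly: F = Gm₁m₂/r².
m₁ = 5.15×10^12 t = 5.150×10^15 kg; m₂ = 1.92×10^8 kg; r = 0.240 mi = 386.2 m; G = 6.674×10^-11 N·m²/kg².
F = 4.424×10^8 N  (the unit combination reduces to kg·m/s² = N)
4.424×10^8 N × (1 kN / 1000 N) = 4.424×10^5 kN

4.42×10^5 kN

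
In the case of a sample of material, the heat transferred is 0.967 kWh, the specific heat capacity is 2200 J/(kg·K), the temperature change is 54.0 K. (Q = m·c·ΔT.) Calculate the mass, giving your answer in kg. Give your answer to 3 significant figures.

Rearranging: m = Q/(c·ΔT).
Q = 0.967 kWh = 3.481×10^6 J; c = 2200 J/(kg·K); ΔT = 54.0 K.
m = 29.30 kg

29.3 kg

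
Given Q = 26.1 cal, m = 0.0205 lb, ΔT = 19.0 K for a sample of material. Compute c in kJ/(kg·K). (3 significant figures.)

Rearranging: c = Q/(m·ΔT).
Q = 26.1 cal = 109.2 J; m = 0.0205 lb = 0.009299 kg; ΔT = 19.0 K.
c = 618.1 J/(kg·K)
618.1 J/(kg·K) × (1 kJ/(kg·K) / 1000 J/(kg·K)) = 0.6181 kJ/(kg·K)

0.618 kJ/(kg·K)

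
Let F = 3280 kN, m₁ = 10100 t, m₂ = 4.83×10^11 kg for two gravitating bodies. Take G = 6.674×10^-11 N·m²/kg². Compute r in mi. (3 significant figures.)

0.00619 mi

From Newton's law of gravitation: r = √(G·m₁m₂/F).
F = 3280 kN = 3.280×10^6 N; m₁ = 10100 t = 1.010×10^7 kg; m₂ = 4.83×10^11 kg; G = 6.674×10^-11 N·m²/kg².
r = 9.963 m
9.963 m × (1 mi / 1609 m) = 0.006191 mi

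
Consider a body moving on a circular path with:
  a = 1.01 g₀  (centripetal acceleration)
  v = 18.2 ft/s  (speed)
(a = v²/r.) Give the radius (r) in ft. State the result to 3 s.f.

Solving a = v²/r for r: r = v²/a.
a = 1.01 g₀ = 9.905 m/s²; v = 18.2 ft/s = 5.547 m/s.
r = 3.107 m
3.107 m × (1 ft / 0.3048 m) = 10.19 ft

10.2 ft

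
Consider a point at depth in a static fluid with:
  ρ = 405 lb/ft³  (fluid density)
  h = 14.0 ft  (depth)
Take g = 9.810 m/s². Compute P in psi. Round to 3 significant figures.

Directly: P = ρgh.
ρ = 405 lb/ft³ = 6487 kg/m³; h = 14.0 ft = 4.267 m; g = 9.810 m/s².
P = 2.716×10^5 Pa  (the unit combination reduces to kg/(m·s²) = Pa)
2.716×10^5 Pa × (1 psi / 6895 Pa) = 39.39 psi

39.4 psi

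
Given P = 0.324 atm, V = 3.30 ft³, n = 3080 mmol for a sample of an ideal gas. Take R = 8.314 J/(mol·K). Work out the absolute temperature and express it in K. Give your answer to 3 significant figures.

Rearranging: T = PV/(nR).
P = 0.324 atm = 32829 Pa; V = 3.30 ft³ = 0.09345 m³; n = 3080 mmol = 3.080 mol; R = 8.314 J/(mol·K).
T = 119.8 K

120 K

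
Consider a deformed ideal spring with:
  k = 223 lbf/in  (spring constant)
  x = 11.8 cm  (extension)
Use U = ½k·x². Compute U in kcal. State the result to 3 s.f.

0.0650 kcal

Directly: U = ½kx².
k = 223 lbf/in = 39053 N/m; x = 11.8 cm = 0.1180 m.
U = 271.9 J
271.9 J × (1 kcal / 4184 J) = 0.06498 kcal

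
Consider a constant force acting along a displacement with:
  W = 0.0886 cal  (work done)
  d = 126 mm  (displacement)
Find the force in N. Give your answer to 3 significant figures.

Rearranging W = F·d for F: F = W/d.
W = 0.0886 cal = 0.3707 J; d = 126 mm = 0.1260 m.
F = 2.942 N

2.94 N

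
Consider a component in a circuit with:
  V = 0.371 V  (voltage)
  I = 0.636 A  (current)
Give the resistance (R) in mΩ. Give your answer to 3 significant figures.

From Ohm's law: R = V/I.
V = 0.371 V; I = 0.636 A.
R = 0.5833 Ω
0.5833 Ω × (1 mΩ / 0.001000 Ω) = 583.3 mΩ

583 mΩ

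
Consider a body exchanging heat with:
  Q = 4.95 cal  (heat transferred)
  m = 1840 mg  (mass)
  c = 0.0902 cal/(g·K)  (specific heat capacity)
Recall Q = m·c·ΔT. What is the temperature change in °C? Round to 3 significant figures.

Rearranging: ΔT = Q/(m·c).
Q = 4.95 cal = 20.71 J; m = 1840 mg = 0.001840 kg; c = 0.0902 cal/(g·K) = 377.4 J/(kg·K).
ΔT = 29.83 K
Since 1 °C = 1 K, 29.83 °C.

29.8 °C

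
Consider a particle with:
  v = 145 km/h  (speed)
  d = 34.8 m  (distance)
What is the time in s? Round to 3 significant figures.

0.864 s

Rearranging v = d/t for t: t = d/v.
v = 145 km/h = 40.28 m/s; d = 34.8 m.
t = 0.8640 s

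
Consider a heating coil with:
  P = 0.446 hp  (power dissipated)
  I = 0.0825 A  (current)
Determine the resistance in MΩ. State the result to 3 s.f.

0.0489 MΩ

Solving P = I²R for R: R = P/I².
P = 0.446 hp = 332.6 W; I = 0.0825 A.
R = 48864 Ω
48864 Ω × (1 MΩ / 1.000×10^6 Ω) = 0.04886 MΩ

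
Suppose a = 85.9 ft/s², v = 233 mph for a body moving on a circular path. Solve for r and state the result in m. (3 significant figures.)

Rearranging: r = v²/a.
a = 85.9 ft/s² = 26.18 m/s²; v = 233 mph = 104.2 m/s.
r = 414.4 m

414 m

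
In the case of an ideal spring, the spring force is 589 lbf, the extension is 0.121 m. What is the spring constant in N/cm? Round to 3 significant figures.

Rearranging: k = F/x.
F = 589 lbf = 2620 N; x = 0.121 m.
k = 21653 N/m
21653 N/m × (1 N/cm / 100.0 N/m) = 216.5 N/cm

217 N/cm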